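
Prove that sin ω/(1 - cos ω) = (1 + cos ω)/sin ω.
LHS = sin ω(1 + cos ω) / ((1 - cos ω)(1 + cos ω)) = sin ω(1 + cos ω) / (1 - cos²ω) = sin ω(1 + cos ω) / sin²ω = (1 + cos ω)/sin ω = RHS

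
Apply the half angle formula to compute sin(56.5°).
sin(56.5°) = √((1 - cos 113°)/2) = 0.8339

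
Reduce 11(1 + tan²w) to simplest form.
11(1 + tan²w) = 11(sec²w) (using Pythagorean identity)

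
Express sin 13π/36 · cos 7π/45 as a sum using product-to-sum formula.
sin 13π/36 cos 7π/45 = (1/2)[sin(13π/36+7π/45) + sin(13π/36-7π/45)]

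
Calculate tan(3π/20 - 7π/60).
tan(3π/20 - 7π/60) = (tan 3π/20 - tan 7π/60)/(1 + tan 3π/20 tan 7π/60) = 0.1051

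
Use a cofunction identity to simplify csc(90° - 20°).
csc(90° - 20°) = sec(20°)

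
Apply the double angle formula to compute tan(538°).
tan(538°) = 2 tan 269° / (1 - tan²269°) = -0.03492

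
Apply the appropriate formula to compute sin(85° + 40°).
sin(85° + 40°) = sin 85° cos 40° + cos 85° sin 40° = 0.8192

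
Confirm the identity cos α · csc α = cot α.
LHS = cos α · (1/sin α) = cos α/sin α = cot α = RHS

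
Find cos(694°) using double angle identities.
cos(694°) = cos²347° - sin²347° = 0.8988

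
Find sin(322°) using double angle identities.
sin(322°) = 2 sin 161° cos 161° = -0.6157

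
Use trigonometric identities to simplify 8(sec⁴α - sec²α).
8(sec⁴α - sec²α) = 8(tan⁴α + tan²α) (using Pythagorean)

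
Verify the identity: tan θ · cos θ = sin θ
LHS = (sin θ/cos θ) · cos θ = sin θ = RHS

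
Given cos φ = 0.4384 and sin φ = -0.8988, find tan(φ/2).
tan(φ/2) = sin φ / (1 + cos φ) = -0.6249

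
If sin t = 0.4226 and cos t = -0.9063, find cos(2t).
cos(2t) = cos²t - sin²t = 0.6428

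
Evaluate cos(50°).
cos(50°) = 0.6428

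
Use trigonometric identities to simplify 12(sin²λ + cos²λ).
12(sin²λ + cos²λ) = 12 (using Pythagorean identity)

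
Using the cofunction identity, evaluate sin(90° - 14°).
sin(90° - 14°) = cos(14°) = 0.9703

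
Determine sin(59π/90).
sin(59π/90) = 0.8829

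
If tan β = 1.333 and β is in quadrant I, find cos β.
cos β = 0.6001 (using tan²β + 1 = sec²β)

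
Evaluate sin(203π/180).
sin(203π/180) = -0.3907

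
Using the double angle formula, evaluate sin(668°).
sin(668°) = 2 sin 334° cos 334° = -0.788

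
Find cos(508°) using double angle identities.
cos(508°) = cos²254° - sin²254° = -0.848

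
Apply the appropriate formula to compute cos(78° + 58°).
cos(78° + 58°) = cos 78° cos 58° - sin 78° sin 58° = -0.7193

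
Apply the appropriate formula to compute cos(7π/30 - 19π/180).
cos(7π/30 - 19π/180) = cos 7π/30 cos 19π/180 + sin 7π/30 sin 19π/180 = 0.9205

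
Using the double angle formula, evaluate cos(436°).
cos(436°) = cos²218° - sin²218° = 0.2419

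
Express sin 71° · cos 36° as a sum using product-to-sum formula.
sin 71° cos 36° = (1/2)[sin(71°+36°) + sin(71°-36°)]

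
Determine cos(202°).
cos(202°) = -0.9272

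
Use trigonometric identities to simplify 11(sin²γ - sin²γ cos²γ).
11(sin²γ - sin²γ cos²γ) = 11(sin⁴γ) (using Factoring)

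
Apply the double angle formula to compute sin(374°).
sin(374°) = 2 sin 187° cos 187° = 0.2419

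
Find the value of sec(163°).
sec(163°) = -1.046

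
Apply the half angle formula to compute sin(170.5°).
sin(170.5°) = √((1 - cos 341°)/2) = 0.165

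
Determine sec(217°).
sec(217°) = -1.252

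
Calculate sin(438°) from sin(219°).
sin(438°) = 2 sin 219° cos 219° = 0.9781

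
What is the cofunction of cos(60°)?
cos(60°) = sin(90° - 60°) = sin(30°)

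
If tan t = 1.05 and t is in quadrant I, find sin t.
sin t = 0.7241 (using tan²t + 1 = sec²t)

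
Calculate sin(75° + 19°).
sin(75° + 19°) = sin 75° cos 19° + cos 75° sin 19° = 0.9976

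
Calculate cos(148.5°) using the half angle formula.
cos(148.5°) = -√((1 + cos 297°)/2) = -0.8526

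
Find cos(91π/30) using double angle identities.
cos(91π/30) = cos²91π/60 - sin²91π/60 = -0.9945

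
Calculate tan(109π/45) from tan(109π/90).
tan(109π/45) = 2 tan 109π/90 / (1 - tan²109π/90) = 4.011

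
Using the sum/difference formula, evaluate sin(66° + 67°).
sin(66° + 67°) = sin 66° cos 67° + cos 66° sin 67° = 0.7314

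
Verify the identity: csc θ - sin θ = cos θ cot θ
LHS = 1/sin θ - sin θ = (1 - sin²θ)/sin θ = cos²θ/sin θ = cos θ · (cos θ/sin θ) = cos θ cot θ = RHS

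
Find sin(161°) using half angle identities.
sin(161°) = √((1 - cos 322°)/2) = 0.3256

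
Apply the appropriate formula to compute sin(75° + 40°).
sin(75° + 40°) = sin 75° cos 40° + cos 75° sin 40° = 0.9063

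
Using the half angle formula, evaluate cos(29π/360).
cos(29π/360) = √((1 + cos 29π/180)/2) = 0.9681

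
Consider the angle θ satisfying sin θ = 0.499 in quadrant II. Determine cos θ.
cos θ = ±√(1 - sin²θ) = -0.8666 (negative in QII)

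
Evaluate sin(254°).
sin(254°) = -0.9613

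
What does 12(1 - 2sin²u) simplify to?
12(1 - 2sin²u) = 12(cos(2u)) (using Double angle)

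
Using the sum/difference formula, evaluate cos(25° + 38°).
cos(25° + 38°) = cos 25° cos 38° - sin 25° sin 38° = 0.454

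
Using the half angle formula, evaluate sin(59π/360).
sin(59π/360) = √((1 - cos 59π/180)/2) = 0.4924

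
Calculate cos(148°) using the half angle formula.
cos(148°) = -√((1 + cos 296°)/2) = -0.848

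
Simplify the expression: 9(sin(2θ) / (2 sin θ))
9(sin(2θ) / (2 sin θ)) = 9(cos θ) (using Double angle)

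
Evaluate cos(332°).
cos(332°) = 0.8829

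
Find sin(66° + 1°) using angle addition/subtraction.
sin(66° + 1°) = sin 66° cos 1° + cos 66° sin 1° = 0.9205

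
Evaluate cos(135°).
cos(135°) = -√2/2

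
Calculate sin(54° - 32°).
sin(54° - 32°) = sin 54° cos 32° - cos 54° sin 32° = 0.3746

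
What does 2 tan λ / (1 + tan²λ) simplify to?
2 tan λ / (1 + tan²λ) = sin(2λ) (using Double angle)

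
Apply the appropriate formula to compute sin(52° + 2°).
sin(52° + 2°) = sin 52° cos 2° + cos 52° sin 2° = 0.809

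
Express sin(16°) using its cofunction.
sin(16°) = cos(90° - 16°) = cos(74°)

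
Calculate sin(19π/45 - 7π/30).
sin(19π/45 - 7π/30) = sin 19π/45 cos 7π/30 - cos 19π/45 sin 7π/30 = 0.5592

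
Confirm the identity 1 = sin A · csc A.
RHS = sin A · (1/sin A) = 1 = LHS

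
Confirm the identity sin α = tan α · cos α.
RHS = (sin α/cos α) · cos α = sin α = LHS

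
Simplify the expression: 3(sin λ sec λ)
3(sin λ sec λ) = 3(tan λ) (using Reciprocal + quotient)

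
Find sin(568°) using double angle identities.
sin(568°) = 2 sin 284° cos 284° = -0.4695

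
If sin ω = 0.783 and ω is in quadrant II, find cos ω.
cos ω = -0.622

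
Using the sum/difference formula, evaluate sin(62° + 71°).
sin(62° + 71°) = sin 62° cos 71° + cos 62° sin 71° = 0.7314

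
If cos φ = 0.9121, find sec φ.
sec φ = 1/cos φ = 1.096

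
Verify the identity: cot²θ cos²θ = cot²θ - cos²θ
RHS = cos²θ/sin²θ - cos²θ = cos²θ(1/sin²θ - 1) = cos²θ · (1 - sin²θ)/sin²θ = cos²θ · cos²θ/sin²θ = cos²θ · cot²θ = LHS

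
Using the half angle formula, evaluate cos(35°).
cos(35°) = √((1 + cos 70°)/2) = 0.8192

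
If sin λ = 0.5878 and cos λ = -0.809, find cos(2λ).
cos(2λ) = cos²λ - sin²λ = 0.309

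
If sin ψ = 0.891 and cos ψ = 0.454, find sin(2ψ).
sin(2ψ) = 2 sin ψ cos ψ = 0.809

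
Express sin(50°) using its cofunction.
sin(50°) = cos(90° - 50°) = cos(40°)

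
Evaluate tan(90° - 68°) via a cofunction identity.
tan(90° - 68°) = cot(68°) = 0.404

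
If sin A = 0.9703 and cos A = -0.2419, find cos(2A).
cos(2A) = cos²A - sin²A = -0.883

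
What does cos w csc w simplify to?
cos w csc w = cot w (using Reciprocal + quotient)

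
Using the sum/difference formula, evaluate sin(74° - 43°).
sin(74° - 43°) = sin 74° cos 43° - cos 74° sin 43° = 0.515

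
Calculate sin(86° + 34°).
sin(86° + 34°) = sin 86° cos 34° + cos 86° sin 34° = √3/2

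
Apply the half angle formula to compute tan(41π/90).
tan(41π/90) = sin 41π/45 / (1 + cos 41π/45) = 7.115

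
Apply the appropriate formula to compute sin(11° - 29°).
sin(11° - 29°) = sin 11° cos 29° - cos 11° sin 29° = -0.309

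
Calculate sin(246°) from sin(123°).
sin(246°) = 2 sin 123° cos 123° = -0.9135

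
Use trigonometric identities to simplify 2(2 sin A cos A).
2(2 sin A cos A) = 2(sin(2A)) (using Double angle)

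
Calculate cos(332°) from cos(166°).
cos(332°) = cos²166° - sin²166° = 0.8829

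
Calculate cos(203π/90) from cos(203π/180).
cos(203π/90) = cos²203π/180 - sin²203π/180 = 0.6947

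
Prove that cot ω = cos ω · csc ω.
RHS = cos ω · (1/sin ω) = cos ω/sin ω = cot ω = LHS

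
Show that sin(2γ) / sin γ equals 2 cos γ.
LHS = 2 sin γ cos γ / sin γ = 2 cos γ = RHS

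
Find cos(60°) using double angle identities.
cos(60°) = cos²30° - sin²30° = 1/2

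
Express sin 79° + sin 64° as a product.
sin 79° + sin 64° = 2 sin(71.5°) cos(7.5°)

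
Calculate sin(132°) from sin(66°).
sin(132°) = 2 sin 66° cos 66° = 0.7431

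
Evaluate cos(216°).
cos(216°) = -0.809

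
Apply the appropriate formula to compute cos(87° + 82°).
cos(87° + 82°) = cos 87° cos 82° - sin 87° sin 82° = -0.9816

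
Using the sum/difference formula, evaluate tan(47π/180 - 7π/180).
tan(47π/180 - 7π/180) = (tan 47π/180 - tan 7π/180)/(1 + tan 47π/180 tan 7π/180) = 0.8391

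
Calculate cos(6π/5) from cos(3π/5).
cos(6π/5) = cos²3π/5 - sin²3π/5 = -0.809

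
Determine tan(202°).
tan(202°) = 0.404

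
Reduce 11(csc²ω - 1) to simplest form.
11(csc²ω - 1) = 11(cot²ω) (using Pythagorean identity)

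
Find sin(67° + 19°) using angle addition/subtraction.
sin(67° + 19°) = sin 67° cos 19° + cos 67° sin 19° = 0.9976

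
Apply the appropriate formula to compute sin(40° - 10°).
sin(40° - 10°) = sin 40° cos 10° - cos 40° sin 10° = 1/2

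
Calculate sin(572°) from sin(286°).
sin(572°) = 2 sin 286° cos 286° = -0.5299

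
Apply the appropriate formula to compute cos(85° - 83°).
cos(85° - 83°) = cos 85° cos 83° + sin 85° sin 83° = 0.9994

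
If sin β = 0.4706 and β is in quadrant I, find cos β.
cos β = 0.8823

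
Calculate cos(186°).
cos(186°) = -0.9945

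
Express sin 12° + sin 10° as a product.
sin 12° + sin 10° = 2 sin(11°) cos(1°)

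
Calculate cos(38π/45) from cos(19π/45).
cos(38π/45) = cos²19π/45 - sin²19π/45 = -0.8829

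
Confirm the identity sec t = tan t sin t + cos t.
RHS = sin²t/cos t + cos t = (sin²t + cos²t)/cos t = 1/cos t = sec t = LHS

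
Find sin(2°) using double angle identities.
sin(2°) = 2 sin 1° cos 1° = 0.0349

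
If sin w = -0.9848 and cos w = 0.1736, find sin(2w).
sin(2w) = 2 sin w cos w = -0.3419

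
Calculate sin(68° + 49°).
sin(68° + 49°) = sin 68° cos 49° + cos 68° sin 49° = 0.891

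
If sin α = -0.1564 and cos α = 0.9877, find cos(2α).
cos(2α) = cos²α - sin²α = 0.9511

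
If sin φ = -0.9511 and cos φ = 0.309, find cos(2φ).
cos(2φ) = cos²φ - sin²φ = -0.8091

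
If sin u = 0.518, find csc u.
csc u = 1/sin u = 1.931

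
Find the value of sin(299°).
sin(299°) = -0.8746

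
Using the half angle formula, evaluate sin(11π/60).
sin(11π/60) = √((1 - cos 11π/30)/2) = 0.5446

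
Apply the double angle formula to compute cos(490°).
cos(490°) = cos²245° - sin²245° = -0.6428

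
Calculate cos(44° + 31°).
cos(44° + 31°) = cos 44° cos 31° - sin 44° sin 31° = (√6-√2)/4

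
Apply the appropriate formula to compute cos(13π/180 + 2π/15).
cos(13π/180 + 2π/15) = cos 13π/180 cos 2π/15 - sin 13π/180 sin 2π/15 = 0.7986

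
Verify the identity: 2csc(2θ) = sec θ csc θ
LHS = 2/sin(2θ) = 2/(2 sin θ cos θ) = 1/(sin θ cos θ) = (1/cos θ)(1/sin θ) = sec θ csc θ = RHS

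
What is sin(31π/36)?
sin(31π/36) = 0.4226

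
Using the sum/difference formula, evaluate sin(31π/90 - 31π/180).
sin(31π/90 - 31π/180) = sin 31π/90 cos 31π/180 - cos 31π/90 sin 31π/180 = 0.515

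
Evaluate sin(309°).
sin(309°) = -0.7771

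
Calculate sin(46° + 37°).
sin(46° + 37°) = sin 46° cos 37° + cos 46° sin 37° = 0.9925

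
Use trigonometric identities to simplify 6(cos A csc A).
6(cos A csc A) = 6(cot A) (using Reciprocal + quotient)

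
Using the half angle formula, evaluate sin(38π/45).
sin(38π/45) = √((1 - cos 76π/45)/2) = 0.4695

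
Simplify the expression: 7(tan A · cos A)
7(tan A · cos A) = 7(sin A) (using Quotient identity)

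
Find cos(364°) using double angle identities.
cos(364°) = cos²182° - sin²182° = 0.9976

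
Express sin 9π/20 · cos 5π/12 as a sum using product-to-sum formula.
sin 9π/20 cos 5π/12 = (1/2)[sin(9π/20+5π/12) + sin(9π/20-5π/12)]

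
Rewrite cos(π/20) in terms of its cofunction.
cos(π/20) = sin(π/2 - π/20) = sin(9π/20)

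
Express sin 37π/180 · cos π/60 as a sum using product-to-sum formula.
sin 37π/180 cos π/60 = (1/2)[sin(37π/180+π/60) + sin(37π/180-π/60)]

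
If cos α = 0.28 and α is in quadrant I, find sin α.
sin α = 0.96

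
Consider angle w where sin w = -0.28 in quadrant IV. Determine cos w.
cos w = √(1 - sin²w) = 0.96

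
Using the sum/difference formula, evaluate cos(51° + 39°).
cos(51° + 39°) = cos 51° cos 39° - sin 51° sin 39° = 0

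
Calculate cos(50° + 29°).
cos(50° + 29°) = cos 50° cos 29° - sin 50° sin 29° = 0.1908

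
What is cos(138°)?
cos(138°) = -0.7431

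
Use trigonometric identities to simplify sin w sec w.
sin w sec w = tan w (using Reciprocal + quotient)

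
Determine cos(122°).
cos(122°) = -0.5299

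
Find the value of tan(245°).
tan(245°) = 2.145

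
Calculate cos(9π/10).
cos(9π/10) = -0.9511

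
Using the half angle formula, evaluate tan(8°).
tan(8°) = sin 16° / (1 + cos 16°) = 0.1405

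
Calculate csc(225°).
csc(225°) = -√2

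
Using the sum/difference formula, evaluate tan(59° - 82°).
tan(59° - 82°) = (tan 59° - tan 82°)/(1 + tan 59° tan 82°) = -0.4245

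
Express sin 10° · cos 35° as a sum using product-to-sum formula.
sin 10° cos 35° = (1/2)[sin(10°+35°) + sin(10°-35°)]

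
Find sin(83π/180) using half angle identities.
sin(83π/180) = √((1 - cos 83π/90)/2) = 0.9925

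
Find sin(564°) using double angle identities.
sin(564°) = 2 sin 282° cos 282° = -0.4067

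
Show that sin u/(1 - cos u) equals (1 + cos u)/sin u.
LHS = sin u(1 + cos u) / ((1 - cos u)(1 + cos u)) = sin u(1 + cos u) / (1 - cos²u) = sin u(1 + cos u) / sin²u = (1 + cos u)/sin u = RHS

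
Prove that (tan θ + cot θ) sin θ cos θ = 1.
LHS = (sin θ/cos θ + cos θ/sin θ) sin θ cos θ = ((sin²θ + cos²θ)/(sin θ cos θ)) · sin θ cos θ = sin²θ + cos²θ = 1 = RHS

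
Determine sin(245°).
sin(245°) = -0.9063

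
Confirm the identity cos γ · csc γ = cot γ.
LHS = cos γ · (1/sin γ) = cos γ/sin γ = cot γ = RHS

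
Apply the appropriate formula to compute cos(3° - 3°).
cos(3° - 3°) = cos 3° cos 3° + sin 3° sin 3° = 1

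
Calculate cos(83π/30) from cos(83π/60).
cos(83π/30) = cos²83π/60 - sin²83π/60 = -0.7431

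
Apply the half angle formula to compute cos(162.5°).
cos(162.5°) = -√((1 + cos 325°)/2) = -0.9537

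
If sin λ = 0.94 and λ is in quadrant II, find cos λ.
cos λ = -0.3412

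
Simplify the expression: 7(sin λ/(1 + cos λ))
7(sin λ/(1 + cos λ)) = 7(tan(λ/2)) (using Half angle)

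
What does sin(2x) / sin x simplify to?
sin(2x) / sin x = 2 cos x (using Double angle)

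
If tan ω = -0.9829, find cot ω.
cot ω = 1/tan ω = -1.017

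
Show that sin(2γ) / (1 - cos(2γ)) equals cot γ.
LHS = 2 sin γ cos γ / (2sin²γ) = cos γ/sin γ = cot γ = RHS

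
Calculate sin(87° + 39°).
sin(87° + 39°) = sin 87° cos 39° + cos 87° sin 39° = 0.809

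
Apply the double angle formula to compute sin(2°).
sin(2°) = 2 sin 1° cos 1° = 0.0349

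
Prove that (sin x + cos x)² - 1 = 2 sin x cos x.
LHS = sin²x + 2 sin x cos x + cos²x - 1 = (sin²x + cos²x) + 2 sin x cos x - 1 = 1 + 2 sin x cos x - 1 = 2 sin x cos x = RHS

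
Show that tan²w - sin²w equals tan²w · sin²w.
LHS = sin²w/cos²w - sin²w = sin²w(1/cos²w - 1) = sin²w · (1 - cos²w)/cos²w = sin²w · sin²w/cos²w = sin²w · tan²w = RHS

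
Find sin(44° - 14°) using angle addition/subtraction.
sin(44° - 14°) = sin 44° cos 14° - cos 44° sin 14° = 1/2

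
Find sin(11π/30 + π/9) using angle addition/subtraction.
sin(11π/30 + π/9) = sin 11π/30 cos π/9 + cos 11π/30 sin π/9 = 0.9976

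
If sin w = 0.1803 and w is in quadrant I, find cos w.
cos w = 0.9836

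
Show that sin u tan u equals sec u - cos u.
RHS = 1/cos u - cos u = (1 - cos²u)/cos u = sin²u/cos u = sin u · (sin u/cos u) = sin u tan u = LHS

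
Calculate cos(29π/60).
cos(29π/60) = 0.05234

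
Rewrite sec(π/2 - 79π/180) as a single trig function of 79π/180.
sec(π/2 - 79π/180) = csc(79π/180)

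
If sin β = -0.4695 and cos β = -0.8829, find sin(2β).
sin(2β) = 2 sin β cos β = 0.829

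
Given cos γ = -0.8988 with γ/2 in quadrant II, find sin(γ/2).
sin(γ/2) = ±√((1 - cos γ)/2); positive since γ/2 ∈ QII, so sin(γ/2) = 0.9744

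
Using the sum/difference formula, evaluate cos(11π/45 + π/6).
cos(11π/45 + π/6) = cos 11π/45 cos π/6 - sin 11π/45 sin π/6 = 0.2756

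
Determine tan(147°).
tan(147°) = -0.6494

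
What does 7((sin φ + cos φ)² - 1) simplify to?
7((sin φ + cos φ)² - 1) = 7(sin(2φ)) (using Pythagorean + double angle)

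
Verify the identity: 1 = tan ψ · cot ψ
RHS = (sin ψ/cos ψ) · (cos ψ/sin ψ) = 1 = LHS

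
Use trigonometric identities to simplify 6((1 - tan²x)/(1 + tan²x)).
6((1 - tan²x)/(1 + tan²x)) = 6(cos(2x)) (using Double angle)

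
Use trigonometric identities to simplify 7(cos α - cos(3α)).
7(cos α - cos(3α)) = 7(2 sin(2α) sin α) (using Sum-to-product)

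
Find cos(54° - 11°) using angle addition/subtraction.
cos(54° - 11°) = cos 54° cos 11° + sin 54° sin 11° = 0.7314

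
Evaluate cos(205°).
cos(205°) = -0.9063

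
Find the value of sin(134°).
sin(134°) = 0.7193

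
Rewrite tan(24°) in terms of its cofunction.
tan(24°) = cot(90° - 24°) = cot(66°)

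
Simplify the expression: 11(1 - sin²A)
11(1 - sin²A) = 11(cos²A) (using Pythagorean identity)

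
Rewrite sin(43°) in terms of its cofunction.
sin(43°) = cos(90° - 43°) = cos(47°)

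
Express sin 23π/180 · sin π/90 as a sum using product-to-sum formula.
sin 23π/180 sin π/90 = (1/2)[cos(23π/180-π/90) - cos(23π/180+π/90)]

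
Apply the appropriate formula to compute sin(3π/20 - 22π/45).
sin(3π/20 - 22π/45) = sin 3π/20 cos 22π/45 - cos 3π/20 sin 22π/45 = -0.8746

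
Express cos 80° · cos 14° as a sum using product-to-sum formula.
cos 80° cos 14° = (1/2)[cos(80°-14°) + cos(80°+14°)]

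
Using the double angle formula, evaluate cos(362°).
cos(362°) = cos²181° - sin²181° = 0.9994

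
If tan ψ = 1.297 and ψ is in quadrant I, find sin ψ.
sin ψ = 0.7919 (using tan²ψ + 1 = sec²ψ)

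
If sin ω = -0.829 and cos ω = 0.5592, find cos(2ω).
cos(2ω) = cos²ω - sin²ω = -0.3745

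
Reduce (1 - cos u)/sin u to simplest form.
(1 - cos u)/sin u = tan(u/2) (using Half angle)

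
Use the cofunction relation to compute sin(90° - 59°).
sin(90° - 59°) = cos(59°) = 0.515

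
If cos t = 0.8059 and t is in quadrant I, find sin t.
sin t = 0.5921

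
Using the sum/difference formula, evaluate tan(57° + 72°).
tan(57° + 72°) = (tan 57° + tan 72°)/(1 - tan 57° tan 72°) = -1.235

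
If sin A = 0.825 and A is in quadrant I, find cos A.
cos A = 0.5651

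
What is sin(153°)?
sin(153°) = 0.454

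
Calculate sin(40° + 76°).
sin(40° + 76°) = sin 40° cos 76° + cos 40° sin 76° = 0.8988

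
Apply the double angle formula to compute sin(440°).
sin(440°) = 2 sin 220° cos 220° = 0.9848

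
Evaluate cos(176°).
cos(176°) = -0.9976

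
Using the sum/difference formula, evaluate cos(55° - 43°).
cos(55° - 43°) = cos 55° cos 43° + sin 55° sin 43° = 0.9781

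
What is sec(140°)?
sec(140°) = -1.305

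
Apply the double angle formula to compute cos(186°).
cos(186°) = cos²93° - sin²93° = -0.9945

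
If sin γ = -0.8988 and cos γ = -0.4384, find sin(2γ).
sin(2γ) = 2 sin γ cos γ = 0.7881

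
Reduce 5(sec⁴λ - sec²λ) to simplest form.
5(sec⁴λ - sec²λ) = 5(tan⁴λ + tan²λ) (using Pythagorean)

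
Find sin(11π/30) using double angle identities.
sin(11π/30) = 2 sin 11π/60 cos 11π/60 = 0.9135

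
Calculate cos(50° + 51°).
cos(50° + 51°) = cos 50° cos 51° - sin 50° sin 51° = -0.1908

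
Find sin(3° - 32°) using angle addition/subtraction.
sin(3° - 32°) = sin 3° cos 32° - cos 3° sin 32° = -0.4848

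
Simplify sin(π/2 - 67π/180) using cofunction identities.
sin(π/2 - 67π/180) = cos(67π/180)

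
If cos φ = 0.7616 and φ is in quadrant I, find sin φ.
sin φ = 0.648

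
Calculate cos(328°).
cos(328°) = 0.848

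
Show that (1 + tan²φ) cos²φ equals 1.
LHS = sec²φ · cos²φ = (1/cos²φ) · cos²φ = 1 = RHS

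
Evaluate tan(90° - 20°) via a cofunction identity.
tan(90° - 20°) = cot(20°) = 2.747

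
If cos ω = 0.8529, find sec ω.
sec ω = 1/cos ω = 1.172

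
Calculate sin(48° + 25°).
sin(48° + 25°) = sin 48° cos 25° + cos 48° sin 25° = 0.9563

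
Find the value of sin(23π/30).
sin(23π/30) = 0.6691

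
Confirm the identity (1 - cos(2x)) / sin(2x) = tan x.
LHS = 2sin²x / (2 sin x cos x) = sin x/cos x = tan x = RHS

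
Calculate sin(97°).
sin(97°) = 0.9925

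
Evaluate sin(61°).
sin(61°) = 0.8746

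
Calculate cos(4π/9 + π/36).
cos(4π/9 + π/36) = cos 4π/9 cos π/36 - sin 4π/9 sin π/36 = 0.08716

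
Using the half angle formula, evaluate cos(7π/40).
cos(7π/40) = √((1 + cos 7π/20)/2) = 0.8526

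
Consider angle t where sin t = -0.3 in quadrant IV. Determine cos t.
cos t = √(1 - sin²t) = 0.9539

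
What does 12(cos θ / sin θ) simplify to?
12(cos θ / sin θ) = 12(cot θ) (using Quotient identity)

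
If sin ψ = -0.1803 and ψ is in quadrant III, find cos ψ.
cos ψ = -0.9836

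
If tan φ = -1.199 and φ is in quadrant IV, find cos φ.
cos φ = 0.6405 (using tan²φ + 1 = sec²φ)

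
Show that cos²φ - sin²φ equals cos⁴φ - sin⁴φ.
RHS = (cos²φ - sin²φ)(cos²φ + sin²φ) = (cos²φ - sin²φ) · 1 = cos²φ - sin²φ = LHS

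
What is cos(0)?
cos(0) = 1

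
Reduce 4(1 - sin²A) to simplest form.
4(1 - sin²A) = 4(cos²A) (using Pythagorean identity)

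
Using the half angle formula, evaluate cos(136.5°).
cos(136.5°) = -√((1 + cos 273°)/2) = -0.7254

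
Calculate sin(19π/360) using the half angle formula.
sin(19π/360) = √((1 - cos 19π/180)/2) = 0.165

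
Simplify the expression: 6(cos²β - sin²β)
6(cos²β - sin²β) = 6(cos(2β)) (using Double angle)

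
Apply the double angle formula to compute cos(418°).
cos(418°) = cos²209° - sin²209° = 0.5299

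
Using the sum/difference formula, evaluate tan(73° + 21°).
tan(73° + 21°) = (tan 73° + tan 21°)/(1 - tan 73° tan 21°) = -14.3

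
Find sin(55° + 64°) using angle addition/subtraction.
sin(55° + 64°) = sin 55° cos 64° + cos 55° sin 64° = 0.8746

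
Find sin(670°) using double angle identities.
sin(670°) = 2 sin 335° cos 335° = -0.766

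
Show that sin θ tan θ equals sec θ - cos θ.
RHS = 1/cos θ - cos θ = (1 - cos²θ)/cos θ = sin²θ/cos θ = sin θ · (sin θ/cos θ) = sin θ tan θ = LHS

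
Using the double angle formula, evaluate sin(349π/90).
sin(349π/90) = 2 sin 349π/180 cos 349π/180 = -0.3746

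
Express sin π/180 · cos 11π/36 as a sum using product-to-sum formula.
sin π/180 cos 11π/36 = (1/2)[sin(π/180+11π/36) + sin(π/180-11π/36)]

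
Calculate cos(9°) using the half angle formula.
cos(9°) = √((1 + cos 18°)/2) = 0.9877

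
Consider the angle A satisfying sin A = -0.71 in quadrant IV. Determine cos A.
cos A = √(1 - sin²A) = 0.7042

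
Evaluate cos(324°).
cos(324°) = 0.809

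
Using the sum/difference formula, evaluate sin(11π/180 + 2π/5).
sin(11π/180 + 2π/5) = sin 11π/180 cos 2π/5 + cos 11π/180 sin 2π/5 = 0.9925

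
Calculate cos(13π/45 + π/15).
cos(13π/45 + π/15) = cos 13π/45 cos π/15 - sin 13π/45 sin π/15 = 0.4384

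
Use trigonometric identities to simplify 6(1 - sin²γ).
6(1 - sin²γ) = 6(cos²γ) (using Pythagorean identity)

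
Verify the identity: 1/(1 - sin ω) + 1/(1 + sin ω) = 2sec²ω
LHS = [(1 + sin ω) + (1 - sin ω)] / [(1 - sin ω)(1 + sin ω)] = 2/(1 - sin²ω) = 2/cos²ω = 2sec²ω = RHS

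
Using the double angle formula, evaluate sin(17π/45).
sin(17π/45) = 2 sin 17π/90 cos 17π/90 = 0.9272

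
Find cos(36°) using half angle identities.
cos(36°) = √((1 + cos 72°)/2) = 0.809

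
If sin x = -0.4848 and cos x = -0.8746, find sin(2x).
sin(2x) = 2 sin x cos x = 0.848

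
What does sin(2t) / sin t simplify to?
sin(2t) / sin t = 2 cos t (using Double angle)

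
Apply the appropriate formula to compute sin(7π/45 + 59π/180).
sin(7π/45 + 59π/180) = sin 7π/45 cos 59π/180 + cos 7π/45 sin 59π/180 = 0.9986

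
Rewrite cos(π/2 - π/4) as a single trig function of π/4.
cos(π/2 - π/4) = sin(π/4)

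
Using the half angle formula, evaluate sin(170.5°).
sin(170.5°) = √((1 - cos 341°)/2) = 0.165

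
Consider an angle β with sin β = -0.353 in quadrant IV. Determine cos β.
cos β = √(1 - sin²β) = 0.9356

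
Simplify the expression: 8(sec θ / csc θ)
8(sec θ / csc θ) = 8(tan θ) (using Reciprocal identities)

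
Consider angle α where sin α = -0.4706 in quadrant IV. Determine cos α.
cos α = √(1 - sin²α) = 0.8823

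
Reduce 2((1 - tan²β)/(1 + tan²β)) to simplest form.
2((1 - tan²β)/(1 + tan²β)) = 2(cos(2β)) (using Double angle)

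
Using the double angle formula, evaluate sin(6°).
sin(6°) = 2 sin 3° cos 3° = 0.1045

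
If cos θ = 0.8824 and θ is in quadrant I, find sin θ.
sin θ = 0.4705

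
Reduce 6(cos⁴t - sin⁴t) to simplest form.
6(cos⁴t - sin⁴t) = 6(cos(2t)) (using Factoring + double angle)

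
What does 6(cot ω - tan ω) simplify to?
6(cot ω - tan ω) = 6(2 cot(2ω)) (using Double angle)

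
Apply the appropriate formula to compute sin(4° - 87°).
sin(4° - 87°) = sin 4° cos 87° - cos 4° sin 87° = -0.9925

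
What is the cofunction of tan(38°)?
tan(38°) = cot(90° - 38°) = cot(52°)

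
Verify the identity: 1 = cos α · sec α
RHS = cos α · (1/cos α) = 1 = LHS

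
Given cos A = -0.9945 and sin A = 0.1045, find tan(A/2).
tan(A/2) = sin A / (1 + cos A) = 19.0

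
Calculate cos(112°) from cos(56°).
cos(112°) = cos²56° - sin²56° = -0.3746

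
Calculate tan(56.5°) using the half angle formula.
tan(56.5°) = sin 113° / (1 + cos 113°) = 1.511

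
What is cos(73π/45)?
cos(73π/45) = 0.3746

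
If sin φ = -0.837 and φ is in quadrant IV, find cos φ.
cos φ = 0.5472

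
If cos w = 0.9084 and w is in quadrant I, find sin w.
sin w = 0.4181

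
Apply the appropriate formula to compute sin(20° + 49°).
sin(20° + 49°) = sin 20° cos 49° + cos 20° sin 49° = 0.9336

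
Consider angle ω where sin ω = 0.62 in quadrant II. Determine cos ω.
cos ω = ±√(1 - sin²ω) = -0.7846 (negative in QII)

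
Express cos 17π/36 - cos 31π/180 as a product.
cos 17π/36 - cos 31π/180 = -2 sin(29π/90) sin(3π/20)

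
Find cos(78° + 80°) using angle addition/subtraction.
cos(78° + 80°) = cos 78° cos 80° - sin 78° sin 80° = -0.9272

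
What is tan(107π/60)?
tan(107π/60) = -0.8098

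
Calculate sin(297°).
sin(297°) = -0.891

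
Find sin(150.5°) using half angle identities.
sin(150.5°) = √((1 - cos 301°)/2) = 0.4924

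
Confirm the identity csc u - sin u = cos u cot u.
LHS = 1/sin u - sin u = (1 - sin²u)/sin u = cos²u/sin u = cos u · (cos u/sin u) = cos u cot u = RHS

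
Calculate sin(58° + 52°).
sin(58° + 52°) = sin 58° cos 52° + cos 58° sin 52° = 0.9397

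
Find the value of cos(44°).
cos(44°) = 0.7193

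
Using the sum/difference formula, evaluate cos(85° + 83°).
cos(85° + 83°) = cos 85° cos 83° - sin 85° sin 83° = -0.9781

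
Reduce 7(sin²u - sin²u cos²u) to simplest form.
7(sin²u - sin²u cos²u) = 7(sin⁴u) (using Factoring)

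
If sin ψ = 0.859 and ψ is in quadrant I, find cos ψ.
cos ψ = 0.512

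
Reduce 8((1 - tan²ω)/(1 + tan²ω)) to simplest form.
8((1 - tan²ω)/(1 + tan²ω)) = 8(cos(2ω)) (using Double angle)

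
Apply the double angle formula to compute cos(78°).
cos(78°) = cos²39° - sin²39° = 0.2079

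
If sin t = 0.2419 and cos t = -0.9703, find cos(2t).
cos(2t) = cos²t - sin²t = 0.883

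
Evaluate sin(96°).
sin(96°) = 0.9945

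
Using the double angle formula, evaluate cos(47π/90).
cos(47π/90) = cos²47π/180 - sin²47π/180 = -0.06976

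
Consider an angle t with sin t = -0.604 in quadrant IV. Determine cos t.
cos t = √(1 - sin²t) = 0.797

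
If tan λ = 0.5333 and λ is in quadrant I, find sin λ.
sin λ = 0.4706 (using tan²λ + 1 = sec²λ)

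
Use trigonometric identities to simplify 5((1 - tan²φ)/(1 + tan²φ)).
5((1 - tan²φ)/(1 + tan²φ)) = 5(cos(2φ)) (using Double angle)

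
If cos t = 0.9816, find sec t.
sec t = 1/cos t = 1.019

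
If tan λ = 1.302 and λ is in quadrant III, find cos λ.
cos λ = -0.6091 (using tan²λ + 1 = sec²λ)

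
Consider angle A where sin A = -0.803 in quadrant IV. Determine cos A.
cos A = √(1 - sin²A) = 0.596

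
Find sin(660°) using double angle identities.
sin(660°) = 2 sin 330° cos 330° = -√3/2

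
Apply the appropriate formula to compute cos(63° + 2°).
cos(63° + 2°) = cos 63° cos 2° - sin 63° sin 2° = 0.4226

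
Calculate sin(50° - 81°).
sin(50° - 81°) = sin 50° cos 81° - cos 50° sin 81° = -0.515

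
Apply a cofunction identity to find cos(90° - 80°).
cos(90° - 80°) = sin(80°) = 0.9848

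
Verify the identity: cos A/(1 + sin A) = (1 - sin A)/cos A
RHS = (1 - sin A)(1 + sin A) / (cos A(1 + sin A)) = (1 - sin²A) / (cos A(1 + sin A)) = cos²A / (cos A(1 + sin A)) = cos A/(1 + sin A) = LHS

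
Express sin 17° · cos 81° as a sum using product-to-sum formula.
sin 17° cos 81° = (1/2)[sin(17°+81°) + sin(17°-81°)]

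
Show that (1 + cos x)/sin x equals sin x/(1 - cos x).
RHS = sin x(1 + cos x) / ((1 - cos x)(1 + cos x)) = sin x(1 + cos x) / (1 - cos²x) = sin x(1 + cos x) / sin²x = (1 + cos x)/sin x = LHS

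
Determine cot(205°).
cot(205°) = 2.145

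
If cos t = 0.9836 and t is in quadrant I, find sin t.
sin t = 0.1804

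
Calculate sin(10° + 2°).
sin(10° + 2°) = sin 10° cos 2° + cos 10° sin 2° = 0.2079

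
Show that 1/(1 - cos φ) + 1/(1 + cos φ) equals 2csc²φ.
LHS = [(1 + cos φ) + (1 - cos φ)] / [(1 - cos φ)(1 + cos φ)] = 2/(1 - cos²φ) = 2/sin²φ = 2csc²φ = RHS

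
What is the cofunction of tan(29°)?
tan(29°) = cot(90° - 29°) = cot(61°)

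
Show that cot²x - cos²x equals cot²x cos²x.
LHS = cos²x/sin²x - cos²x = cos²x(1/sin²x - 1) = cos²x · (1 - sin²x)/sin²x = cos²x · cos²x/sin²x = cos²x · cot²x = RHS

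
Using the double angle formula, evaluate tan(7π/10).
tan(7π/10) = 2 tan 7π/20 / (1 - tan²7π/20) = -1.376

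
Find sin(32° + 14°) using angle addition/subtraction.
sin(32° + 14°) = sin 32° cos 14° + cos 32° sin 14° = 0.7193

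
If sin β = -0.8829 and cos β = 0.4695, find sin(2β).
sin(2β) = 2 sin β cos β = -0.829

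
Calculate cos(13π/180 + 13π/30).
cos(13π/180 + 13π/30) = cos 13π/180 cos 13π/30 - sin 13π/180 sin 13π/30 = -0.01745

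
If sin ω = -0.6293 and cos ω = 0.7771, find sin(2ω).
sin(2ω) = 2 sin ω cos ω = -0.9781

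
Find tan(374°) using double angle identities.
tan(374°) = 2 tan 187° / (1 - tan²187°) = 0.2493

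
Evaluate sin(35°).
sin(35°) = 0.5736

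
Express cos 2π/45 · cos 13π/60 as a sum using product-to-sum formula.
cos 2π/45 cos 13π/60 = (1/2)[cos(2π/45-13π/60) + cos(2π/45+13π/60)]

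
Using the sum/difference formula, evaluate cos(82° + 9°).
cos(82° + 9°) = cos 82° cos 9° - sin 82° sin 9° = -0.01745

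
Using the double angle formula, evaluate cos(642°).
cos(642°) = cos²321° - sin²321° = 0.2079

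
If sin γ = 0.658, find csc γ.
csc γ = 1/sin γ = 1.52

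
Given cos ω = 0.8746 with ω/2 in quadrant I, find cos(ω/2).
cos(ω/2) = ±√((1 + cos ω)/2); positive since ω/2 ∈ QI, so cos(ω/2) = 0.9681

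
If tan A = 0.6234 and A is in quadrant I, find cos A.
cos A = 0.8486 (using tan²A + 1 = sec²A)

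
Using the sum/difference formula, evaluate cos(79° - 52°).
cos(79° - 52°) = cos 79° cos 52° + sin 79° sin 52° = 0.891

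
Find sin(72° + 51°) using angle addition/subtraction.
sin(72° + 51°) = sin 72° cos 51° + cos 72° sin 51° = 0.8387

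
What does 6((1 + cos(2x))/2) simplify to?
6((1 + cos(2x))/2) = 6(cos²x) (using Power reduction)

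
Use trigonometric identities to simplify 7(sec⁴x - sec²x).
7(sec⁴x - sec²x) = 7(tan⁴x + tan²x) (using Pythagorean)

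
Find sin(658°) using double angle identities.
sin(658°) = 2 sin 329° cos 329° = -0.8829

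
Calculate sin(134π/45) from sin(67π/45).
sin(134π/45) = 2 sin 67π/45 cos 67π/45 = 0.06976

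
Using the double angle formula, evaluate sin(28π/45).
sin(28π/45) = 2 sin 14π/45 cos 14π/45 = 0.9272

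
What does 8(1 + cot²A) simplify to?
8(1 + cot²A) = 8(csc²A) (using Pythagorean identity)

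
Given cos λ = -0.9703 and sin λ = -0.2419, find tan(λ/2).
tan(λ/2) = sin λ / (1 + cos λ) = -8.145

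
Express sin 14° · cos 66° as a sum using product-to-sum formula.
sin 14° cos 66° = (1/2)[sin(14°+66°) + sin(14°-66°)]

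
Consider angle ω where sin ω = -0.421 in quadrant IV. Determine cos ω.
cos ω = √(1 - sin²ω) = 0.9071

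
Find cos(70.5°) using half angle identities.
cos(70.5°) = √((1 + cos 141°)/2) = 0.3338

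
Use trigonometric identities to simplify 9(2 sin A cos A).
9(2 sin A cos A) = 9(sin(2A)) (using Double angle)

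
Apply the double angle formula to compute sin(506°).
sin(506°) = 2 sin 253° cos 253° = 0.5592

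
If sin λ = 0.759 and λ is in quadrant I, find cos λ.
cos λ = 0.6511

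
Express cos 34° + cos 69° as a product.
cos 34° + cos 69° = 2 cos(51.5°) cos(-17.5°)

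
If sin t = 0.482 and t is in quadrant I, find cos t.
cos t = 0.8762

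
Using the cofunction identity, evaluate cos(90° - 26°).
cos(90° - 26°) = sin(26°) = 0.4384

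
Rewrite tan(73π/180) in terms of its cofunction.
tan(73π/180) = cot(π/2 - 73π/180) = cot(17π/180)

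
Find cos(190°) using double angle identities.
cos(190°) = 2cos²95° - 1 = -0.9848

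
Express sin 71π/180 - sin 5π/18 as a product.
sin 71π/180 - sin 5π/18 = 2 cos(121π/360) sin(7π/120)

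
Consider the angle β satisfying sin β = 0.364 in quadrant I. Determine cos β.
cos β = √(1 - sin²β) = 0.9314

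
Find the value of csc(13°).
csc(13°) = 4.445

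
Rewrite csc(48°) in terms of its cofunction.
csc(48°) = sec(90° - 48°) = sec(42°)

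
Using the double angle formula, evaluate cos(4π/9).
cos(4π/9) = cos²2π/9 - sin²2π/9 = 0.1736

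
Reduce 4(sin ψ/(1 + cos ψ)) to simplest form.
4(sin ψ/(1 + cos ψ)) = 4(tan(ψ/2)) (using Half angle)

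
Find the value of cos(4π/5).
cos(4π/5) = -0.809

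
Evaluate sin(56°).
sin(56°) = 0.829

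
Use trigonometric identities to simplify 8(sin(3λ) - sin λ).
8(sin(3λ) - sin λ) = 8(2 cos(2λ) sin λ) (using Sum-to-product)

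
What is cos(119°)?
cos(119°) = -0.4848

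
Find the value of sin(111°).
sin(111°) = 0.9336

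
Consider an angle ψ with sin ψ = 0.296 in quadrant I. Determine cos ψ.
cos ψ = √(1 - sin²ψ) = 0.9552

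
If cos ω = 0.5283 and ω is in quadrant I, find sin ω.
sin ω = 0.8491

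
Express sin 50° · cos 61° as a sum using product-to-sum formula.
sin 50° cos 61° = (1/2)[sin(50°+61°) + sin(50°-61°)]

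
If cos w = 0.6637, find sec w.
sec w = 1/cos w = 1.507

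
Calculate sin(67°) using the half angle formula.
sin(67°) = √((1 - cos 134°)/2) = 0.9205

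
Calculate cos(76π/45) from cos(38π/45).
cos(76π/45) = cos²38π/45 - sin²38π/45 = 0.5592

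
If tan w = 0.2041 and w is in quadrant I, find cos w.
cos w = 0.9798 (using tan²w + 1 = sec²w)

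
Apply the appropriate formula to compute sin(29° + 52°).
sin(29° + 52°) = sin 29° cos 52° + cos 29° sin 52° = 0.9877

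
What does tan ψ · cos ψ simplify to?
tan ψ · cos ψ = sin ψ (using Quotient identity)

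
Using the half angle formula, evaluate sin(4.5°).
sin(4.5°) = √((1 - cos 9°)/2) = 0.07846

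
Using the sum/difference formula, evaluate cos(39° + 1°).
cos(39° + 1°) = cos 39° cos 1° - sin 39° sin 1° = 0.766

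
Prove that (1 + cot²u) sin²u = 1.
LHS = csc²u · sin²u = (1/sin²u) · sin²u = 1 = RHS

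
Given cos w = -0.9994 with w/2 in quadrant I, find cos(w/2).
cos(w/2) = ±√((1 + cos w)/2); positive since w/2 ∈ QI, so cos(w/2) = 0.01732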